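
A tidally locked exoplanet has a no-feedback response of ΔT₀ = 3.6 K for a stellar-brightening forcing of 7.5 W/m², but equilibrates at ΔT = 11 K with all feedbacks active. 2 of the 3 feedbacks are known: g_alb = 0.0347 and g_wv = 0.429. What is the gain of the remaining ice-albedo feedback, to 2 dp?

0.21

Amplification A = ΔT/ΔT₀ = 11/3.6 = 3.056.
Total gain g = 1 − 1/A = 1 − 1/3.056 = 0.6728.
Known gains sum to 0.0347 + 0.429 = 0.4637.
g_ice = 0.6728 − 0.4637 = 0.21.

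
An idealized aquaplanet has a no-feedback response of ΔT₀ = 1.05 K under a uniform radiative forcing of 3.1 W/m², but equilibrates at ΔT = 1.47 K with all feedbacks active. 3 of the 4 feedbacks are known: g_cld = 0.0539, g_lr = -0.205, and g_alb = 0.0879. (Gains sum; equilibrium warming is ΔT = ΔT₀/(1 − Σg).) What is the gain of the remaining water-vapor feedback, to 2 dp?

Amplification A = ΔT/ΔT₀ = 1.47/1.05 = 1.4.
Total gain g = 1 − 1/A = 1 − 1/1.4 = 0.2857.
Known gains sum to 0.0539 − 0.205 + 0.0879 = -0.0632.
g_wv = 0.2857 + 0.0632 = 0.35.

0.35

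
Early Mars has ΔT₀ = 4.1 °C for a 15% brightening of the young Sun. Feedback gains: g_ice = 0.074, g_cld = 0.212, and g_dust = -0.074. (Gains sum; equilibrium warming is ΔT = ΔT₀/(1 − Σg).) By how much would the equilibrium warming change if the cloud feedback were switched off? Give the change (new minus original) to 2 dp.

Original: g = 0.212, ΔT = 4.1/(1−0.212) = 5.2030 °C.
Without cloud: g' = 0, ΔT' = 4.1/(1−0) = 4.1000 °C.
Change = 4.1000 − 5.2030 = -1.10 °C.

-1.10 °C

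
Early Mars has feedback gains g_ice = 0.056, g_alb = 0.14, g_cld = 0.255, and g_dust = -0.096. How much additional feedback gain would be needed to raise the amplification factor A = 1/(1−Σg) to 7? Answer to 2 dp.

Current total gain = 0.355.
Target gain for A = 7: g* = 1 − 1/7 = 0.8571.
Additional gain needed = 0.8571 − 0.355 = 0.50.

0.50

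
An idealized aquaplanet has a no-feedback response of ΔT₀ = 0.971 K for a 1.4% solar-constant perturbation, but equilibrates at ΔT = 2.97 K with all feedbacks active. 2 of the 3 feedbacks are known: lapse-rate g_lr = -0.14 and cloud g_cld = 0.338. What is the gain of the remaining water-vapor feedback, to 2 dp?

Amplification A = ΔT/ΔT₀ = 2.97/0.971 = 3.059.
Total gain g = 1 − 1/A = 1 − 1/3.059 = 0.6731.
Known gains sum to -0.14 + 0.338 = 0.198.
g_wv = 0.6731 − 0.198 = 0.48.

0.48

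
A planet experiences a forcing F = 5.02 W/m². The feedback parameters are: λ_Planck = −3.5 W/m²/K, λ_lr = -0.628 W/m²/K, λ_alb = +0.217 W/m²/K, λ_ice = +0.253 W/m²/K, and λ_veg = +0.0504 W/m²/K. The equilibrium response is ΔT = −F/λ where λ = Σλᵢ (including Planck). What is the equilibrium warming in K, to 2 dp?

Net feedback parameter λ = (−3.5) + (-0.628) + (+0.217) + (+0.253) + (+0.0504) = -3.6076 W/m²/K.
ΔT = −F/λ = −5.02/(-3.6076) = 1.39 K.

1.39 K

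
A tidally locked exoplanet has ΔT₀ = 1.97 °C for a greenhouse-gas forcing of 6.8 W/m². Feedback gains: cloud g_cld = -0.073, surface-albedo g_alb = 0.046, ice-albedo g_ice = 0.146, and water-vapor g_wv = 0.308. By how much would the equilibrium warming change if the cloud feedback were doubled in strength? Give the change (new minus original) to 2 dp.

-0.39 °C

Original: g = 0.427, ΔT = 1.97/(1−0.427) = 3.4380 °C.
With doubled cloud: g' = 0.354, ΔT' = 1.97/(1−0.354) = 3.0495 °C.
Change = 3.0495 − 3.4380 = -0.39 °C.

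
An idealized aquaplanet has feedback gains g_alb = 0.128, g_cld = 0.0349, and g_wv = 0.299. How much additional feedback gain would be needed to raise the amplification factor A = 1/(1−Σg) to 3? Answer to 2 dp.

Current total gain = 0.4619.
Target gain for A = 3: g* = 1 − 1/3 = 0.6667.
Additional gain needed = 0.6667 − 0.4619 = 0.20.

0.20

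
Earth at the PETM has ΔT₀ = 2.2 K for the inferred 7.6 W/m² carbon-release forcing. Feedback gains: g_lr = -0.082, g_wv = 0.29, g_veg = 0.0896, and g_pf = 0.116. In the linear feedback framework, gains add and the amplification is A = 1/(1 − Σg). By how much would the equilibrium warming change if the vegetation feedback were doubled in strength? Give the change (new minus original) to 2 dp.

Original: g = 0.4136, ΔT = 2.2/(1−0.4136) = 3.7517 K.
With doubled vegetation: g' = 0.5032, ΔT' = 2.2/(1−0.5032) = 4.4283 K.
Change = 4.4283 − 3.7517 = 0.68 K.

0.68 K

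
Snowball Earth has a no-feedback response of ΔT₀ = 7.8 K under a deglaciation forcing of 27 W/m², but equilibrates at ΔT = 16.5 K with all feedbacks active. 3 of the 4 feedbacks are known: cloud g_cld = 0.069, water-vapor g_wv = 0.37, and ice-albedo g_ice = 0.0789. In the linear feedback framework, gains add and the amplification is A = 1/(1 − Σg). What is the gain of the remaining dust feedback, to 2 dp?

Amplification A = ΔT/ΔT₀ = 16.5/7.8 = 2.115.
Total gain g = 1 − 1/A = 1 − 1/2.115 = 0.5272.
Known gains sum to 0.069 + 0.37 + 0.0789 = 0.5179.
g_dust = 0.5272 − 0.5179 = 0.01.

0.01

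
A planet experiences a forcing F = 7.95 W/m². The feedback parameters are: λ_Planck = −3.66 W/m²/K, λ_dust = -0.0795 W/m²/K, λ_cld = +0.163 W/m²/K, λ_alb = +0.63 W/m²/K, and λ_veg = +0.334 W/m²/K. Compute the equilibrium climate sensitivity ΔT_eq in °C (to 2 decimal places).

Net feedback parameter λ = (−3.66) + (-0.0795) + (+0.163) + (+0.63) + (+0.334) = -2.6125 W/m²/K.
ΔT = −F/λ = −7.95/(-2.6125) = 3.04 °C.

3.04 °C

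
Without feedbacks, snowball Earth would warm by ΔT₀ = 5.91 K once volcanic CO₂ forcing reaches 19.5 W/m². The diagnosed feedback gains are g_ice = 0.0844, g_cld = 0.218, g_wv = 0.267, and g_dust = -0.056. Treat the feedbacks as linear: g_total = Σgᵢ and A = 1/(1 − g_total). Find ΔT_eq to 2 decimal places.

Total gain g = 0.0844 + 0.218 + 0.267 − 0.056 = 0.5134.
Amplification A = 1/(1 − 0.5134) = 2.055.
ΔT = 5.91 × 2.055 = 12.15 K.

12.15 K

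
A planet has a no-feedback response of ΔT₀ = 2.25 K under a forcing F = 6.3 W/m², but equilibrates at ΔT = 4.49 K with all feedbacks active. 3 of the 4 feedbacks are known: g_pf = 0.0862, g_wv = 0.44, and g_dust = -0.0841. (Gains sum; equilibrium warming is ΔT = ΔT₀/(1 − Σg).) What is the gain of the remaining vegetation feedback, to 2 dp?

Amplification A = ΔT/ΔT₀ = 4.49/2.25 = 1.996.
Total gain g = 1 − 1/A = 1 − 1/1.996 = 0.499.
Known gains sum to 0.0862 + 0.44 − 0.0841 = 0.4421.
g_veg = 0.499 − 0.4421 = 0.06.

0.06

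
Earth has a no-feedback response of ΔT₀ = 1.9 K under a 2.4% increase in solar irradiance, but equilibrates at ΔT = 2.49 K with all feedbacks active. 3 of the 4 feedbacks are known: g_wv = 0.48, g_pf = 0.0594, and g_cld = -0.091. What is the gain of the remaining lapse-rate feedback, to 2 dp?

Amplification A = ΔT/ΔT₀ = 2.49/1.9 = 1.311.
Total gain g = 1 − 1/A = 1 − 1/1.311 = 0.2372.
Known gains sum to 0.48 + 0.0594 − 0.091 = 0.4484.
g_lr = 0.2372 − 0.4484 = -0.21.

-0.21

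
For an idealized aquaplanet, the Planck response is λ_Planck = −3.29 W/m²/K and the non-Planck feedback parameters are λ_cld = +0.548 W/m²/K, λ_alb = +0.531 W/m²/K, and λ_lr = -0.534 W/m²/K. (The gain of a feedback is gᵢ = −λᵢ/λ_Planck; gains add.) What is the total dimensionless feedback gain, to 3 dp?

0.166

Convert to gains: g_cld = 0.548/3.29 = 0.1666; g_alb = 0.531/3.29 = 0.1614; g_lr = -0.534/3.29 = -0.1623.
Total gain g = 0.1657.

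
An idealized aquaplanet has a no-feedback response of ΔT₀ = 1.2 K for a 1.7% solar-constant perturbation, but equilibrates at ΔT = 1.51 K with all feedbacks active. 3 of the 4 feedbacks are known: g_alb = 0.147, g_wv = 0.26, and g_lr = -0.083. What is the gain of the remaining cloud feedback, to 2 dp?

-0.12

Amplification A = ΔT/ΔT₀ = 1.51/1.2 = 1.258.
Total gain g = 1 − 1/A = 1 − 1/1.258 = 0.2051.
Known gains sum to 0.147 + 0.26 − 0.083 = 0.324.
g_cld = 0.2051 − 0.324 = -0.12.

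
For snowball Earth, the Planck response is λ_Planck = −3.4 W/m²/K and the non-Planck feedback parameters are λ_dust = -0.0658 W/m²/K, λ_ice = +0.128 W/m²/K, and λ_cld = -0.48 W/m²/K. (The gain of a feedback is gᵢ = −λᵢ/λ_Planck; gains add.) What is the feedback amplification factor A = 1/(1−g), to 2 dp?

0.89

Convert to gains: g_dust = -0.0658/3.4 = -0.01935; g_ice = 0.128/3.4 = 0.03765; g_cld = -0.48/3.4 = -0.1412.
Total gain g = -0.1229.
A = 1/(1 + 0.1229) = 0.89.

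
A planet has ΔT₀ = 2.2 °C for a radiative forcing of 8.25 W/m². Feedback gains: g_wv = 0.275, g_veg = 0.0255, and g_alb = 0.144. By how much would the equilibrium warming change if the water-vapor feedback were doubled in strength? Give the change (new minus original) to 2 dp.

Original: g = 0.4445, ΔT = 2.2/(1−0.4445) = 3.9604 °C.
With doubled water-vapor: g' = 0.7195, ΔT' = 2.2/(1−0.7195) = 7.8431 °C.
Change = 7.8431 − 3.9604 = 3.88 °C.

3.88 °C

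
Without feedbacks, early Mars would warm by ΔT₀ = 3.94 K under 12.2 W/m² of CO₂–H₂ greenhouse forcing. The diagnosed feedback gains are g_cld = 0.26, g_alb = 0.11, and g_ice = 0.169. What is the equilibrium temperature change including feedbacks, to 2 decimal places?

8.55 K

Total gain g = 0.26 + 0.11 + 0.169 = 0.539.
Amplification A = 1/(1 − 0.539) = 2.169.
ΔT = 3.94 × 2.169 = 8.55 K.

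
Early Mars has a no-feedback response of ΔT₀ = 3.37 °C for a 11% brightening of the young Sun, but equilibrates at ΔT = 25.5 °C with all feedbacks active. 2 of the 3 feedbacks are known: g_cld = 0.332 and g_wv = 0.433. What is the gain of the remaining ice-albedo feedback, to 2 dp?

Amplification A = ΔT/ΔT₀ = 25.5/3.37 = 7.567.
Total gain g = 1 − 1/A = 1 − 1/7.567 = 0.8678.
Known gains sum to 0.332 + 0.433 = 0.765.
g_ice = 0.8678 − 0.765 = 0.10.

0.10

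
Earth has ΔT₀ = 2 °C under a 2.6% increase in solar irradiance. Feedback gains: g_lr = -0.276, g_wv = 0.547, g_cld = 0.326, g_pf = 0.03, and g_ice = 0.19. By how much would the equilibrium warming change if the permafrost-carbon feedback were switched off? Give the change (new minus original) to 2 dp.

-1.54 °C

Original: g = 0.817, ΔT = 2/(1−0.817) = 10.9290 °C.
Without permafrost-carbon: g' = 0.787, ΔT' = 2/(1−0.787) = 9.3897 °C.
Change = 9.3897 − 10.9290 = -1.54 °C.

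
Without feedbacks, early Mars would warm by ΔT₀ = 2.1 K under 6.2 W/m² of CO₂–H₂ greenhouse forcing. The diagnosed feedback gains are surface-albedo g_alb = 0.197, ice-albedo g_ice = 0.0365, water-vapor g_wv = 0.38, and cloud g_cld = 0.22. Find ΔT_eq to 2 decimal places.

Total gain g = 0.197 + 0.0365 + 0.38 + 0.22 = 0.8335.
Amplification A = 1/(1 − 0.8335) = 6.006.
ΔT = 2.1 × 6.006 = 12.61 K.

12.61 K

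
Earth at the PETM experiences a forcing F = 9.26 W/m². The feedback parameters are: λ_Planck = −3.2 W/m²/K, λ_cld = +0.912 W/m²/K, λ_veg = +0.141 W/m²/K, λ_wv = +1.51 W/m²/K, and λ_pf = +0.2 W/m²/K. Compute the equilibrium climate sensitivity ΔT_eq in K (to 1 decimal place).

21.2 K

Net feedback parameter λ = (−3.2) + (+0.912) + (+0.141) + (+1.51) + (+0.2) = -0.437 W/m²/K.
ΔT = −F/λ = −9.26/(-0.437) = 21.2 K.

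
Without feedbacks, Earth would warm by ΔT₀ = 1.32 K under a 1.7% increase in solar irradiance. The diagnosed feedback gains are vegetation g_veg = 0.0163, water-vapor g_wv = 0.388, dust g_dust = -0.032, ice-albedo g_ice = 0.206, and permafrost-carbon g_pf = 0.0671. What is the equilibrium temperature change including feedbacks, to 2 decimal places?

3.72 K

Total gain g = 0.0163 + 0.388 − 0.032 + 0.206 + 0.0671 = 0.6454.
Amplification A = 1/(1 − 0.6454) = 2.82.
ΔT = 1.32 × 2.82 = 3.72 K.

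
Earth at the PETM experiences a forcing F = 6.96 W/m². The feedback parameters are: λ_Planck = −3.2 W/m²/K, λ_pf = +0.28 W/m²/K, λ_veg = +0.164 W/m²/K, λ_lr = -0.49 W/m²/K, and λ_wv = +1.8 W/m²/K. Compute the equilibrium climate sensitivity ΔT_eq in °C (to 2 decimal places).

Net feedback parameter λ = (−3.2) + (+0.28) + (+0.164) + (-0.49) + (+1.8) = -1.446 W/m²/K.
ΔT = −F/λ = −6.96/(-1.446) = 4.81 °C.

4.81 °C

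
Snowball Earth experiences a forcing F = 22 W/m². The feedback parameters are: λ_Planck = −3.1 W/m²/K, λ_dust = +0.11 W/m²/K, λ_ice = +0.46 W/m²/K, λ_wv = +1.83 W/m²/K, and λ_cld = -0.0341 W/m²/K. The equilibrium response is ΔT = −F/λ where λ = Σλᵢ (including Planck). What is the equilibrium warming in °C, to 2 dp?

Net feedback parameter λ = (−3.1) + (+0.11) + (+0.46) + (+1.83) + (-0.0341) = -0.7341 W/m²/K.
ΔT = −F/λ = −22/(-0.7341) = 29.97 °C.

29.97 °C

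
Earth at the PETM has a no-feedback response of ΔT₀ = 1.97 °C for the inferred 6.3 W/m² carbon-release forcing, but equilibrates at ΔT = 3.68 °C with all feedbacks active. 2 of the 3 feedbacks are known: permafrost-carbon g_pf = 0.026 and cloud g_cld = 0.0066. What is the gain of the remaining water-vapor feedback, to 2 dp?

0.43

Amplification A = ΔT/ΔT₀ = 3.68/1.97 = 1.868.
Total gain g = 1 − 1/A = 1 − 1/1.868 = 0.4647.
Known gains sum to 0.026 + 0.0066 = 0.0326.
g_wv = 0.4647 − 0.0326 = 0.43.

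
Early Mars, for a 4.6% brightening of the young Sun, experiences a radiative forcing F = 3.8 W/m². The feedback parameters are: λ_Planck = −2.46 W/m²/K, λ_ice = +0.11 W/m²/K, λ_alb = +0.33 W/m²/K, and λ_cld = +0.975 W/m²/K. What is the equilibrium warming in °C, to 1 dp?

3.6 °C

Net feedback parameter λ = (−2.46) + (+0.11) + (+0.33) + (+0.975) = -1.045 W/m²/K.
ΔT = −F/λ = −3.8/(-1.045) = 3.6 °C.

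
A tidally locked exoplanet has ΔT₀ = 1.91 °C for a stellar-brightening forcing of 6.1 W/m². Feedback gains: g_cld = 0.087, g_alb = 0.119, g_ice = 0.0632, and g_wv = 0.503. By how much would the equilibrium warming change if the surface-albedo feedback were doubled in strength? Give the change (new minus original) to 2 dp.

9.17 °C

Original: g = 0.7722, ΔT = 1.91/(1−0.7722) = 8.3845 °C.
With doubled surface-albedo: g' = 0.8912, ΔT' = 1.91/(1−0.8912) = 17.5551 °C.
Change = 17.5551 − 8.3845 = 9.17 °C.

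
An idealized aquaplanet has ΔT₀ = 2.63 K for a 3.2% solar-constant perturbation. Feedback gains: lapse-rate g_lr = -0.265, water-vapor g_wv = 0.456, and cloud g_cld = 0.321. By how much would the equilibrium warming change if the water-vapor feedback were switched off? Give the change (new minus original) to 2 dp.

-2.60 K

Original: g = 0.512, ΔT = 2.63/(1−0.512) = 5.3893 K.
Without water-vapor: g' = 0.056, ΔT' = 2.63/(1−0.056) = 2.7860 K.
Change = 2.7860 − 5.3893 = -2.60 K.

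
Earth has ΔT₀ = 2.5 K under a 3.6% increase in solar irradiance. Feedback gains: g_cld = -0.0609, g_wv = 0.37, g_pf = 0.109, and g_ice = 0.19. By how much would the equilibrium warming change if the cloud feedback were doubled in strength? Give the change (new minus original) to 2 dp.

Original: g = 0.6081, ΔT = 2.5/(1−0.6081) = 6.3792 K.
With doubled cloud: g' = 0.5472, ΔT' = 2.5/(1−0.5472) = 5.5212 K.
Change = 5.5212 − 6.3792 = -0.86 K.

-0.86 K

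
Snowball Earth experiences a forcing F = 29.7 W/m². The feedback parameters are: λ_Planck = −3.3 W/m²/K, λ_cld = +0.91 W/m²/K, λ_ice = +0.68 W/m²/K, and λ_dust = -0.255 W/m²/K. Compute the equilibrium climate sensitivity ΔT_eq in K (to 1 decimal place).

15.1 K

Net feedback parameter λ = (−3.3) + (+0.91) + (+0.68) + (-0.255) = -1.965 W/m²/K.
ΔT = −F/λ = −29.7/(-1.965) = 15.1 K.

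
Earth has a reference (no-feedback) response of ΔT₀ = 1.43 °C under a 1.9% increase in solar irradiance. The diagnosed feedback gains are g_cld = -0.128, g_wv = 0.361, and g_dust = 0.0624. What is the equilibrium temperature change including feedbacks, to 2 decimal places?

Total gain g = -0.128 + 0.361 + 0.0624 = 0.2954.
Amplification A = 1/(1 − 0.2954) = 1.419.
ΔT = 1.43 × 1.419 = 2.03 °C.

2.03 °C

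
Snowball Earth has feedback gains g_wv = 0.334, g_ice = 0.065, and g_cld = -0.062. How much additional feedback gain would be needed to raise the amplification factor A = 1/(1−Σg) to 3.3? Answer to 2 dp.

0.36

Current total gain = 0.337.
Target gain for A = 3.3: g* = 1 − 1/3.3 = 0.697.
Additional gain needed = 0.697 − 0.337 = 0.36.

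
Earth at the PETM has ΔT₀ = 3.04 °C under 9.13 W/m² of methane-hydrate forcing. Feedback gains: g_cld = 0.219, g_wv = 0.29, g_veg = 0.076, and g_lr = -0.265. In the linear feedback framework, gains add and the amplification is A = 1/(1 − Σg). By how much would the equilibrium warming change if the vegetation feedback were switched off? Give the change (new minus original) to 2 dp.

Original: g = 0.32, ΔT = 3.04/(1−0.32) = 4.4706 °C.
Without vegetation: g' = 0.244, ΔT' = 3.04/(1−0.244) = 4.0212 °C.
Change = 4.0212 − 4.4706 = -0.45 °C.

-0.45 °C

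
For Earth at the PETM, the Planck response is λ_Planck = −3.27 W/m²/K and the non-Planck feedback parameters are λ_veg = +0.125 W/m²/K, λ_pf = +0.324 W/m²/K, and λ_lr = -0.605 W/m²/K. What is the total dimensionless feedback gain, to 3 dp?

Convert to gains: g_veg = 0.125/3.27 = 0.03823; g_pf = 0.324/3.27 = 0.09908; g_lr = -0.605/3.27 = -0.185.
Total gain g = -0.04769.

-0.048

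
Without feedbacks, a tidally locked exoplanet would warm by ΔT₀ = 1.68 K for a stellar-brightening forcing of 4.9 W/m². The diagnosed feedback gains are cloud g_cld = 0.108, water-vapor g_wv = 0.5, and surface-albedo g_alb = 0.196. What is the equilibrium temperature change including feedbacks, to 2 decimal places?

8.57 K

Total gain g = 0.108 + 0.5 + 0.196 = 0.804.
Amplification A = 1/(1 − 0.804) = 5.102.
ΔT = 1.68 × 5.102 = 8.57 K.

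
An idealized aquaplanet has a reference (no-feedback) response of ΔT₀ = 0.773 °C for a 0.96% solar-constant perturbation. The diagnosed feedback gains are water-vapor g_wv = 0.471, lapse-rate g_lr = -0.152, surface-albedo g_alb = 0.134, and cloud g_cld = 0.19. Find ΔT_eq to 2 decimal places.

Total gain g = 0.471 − 0.152 + 0.134 + 0.19 = 0.643.
Amplification A = 1/(1 − 0.643) = 2.801.
ΔT = 0.773 × 2.801 = 2.17 °C.

2.17 °C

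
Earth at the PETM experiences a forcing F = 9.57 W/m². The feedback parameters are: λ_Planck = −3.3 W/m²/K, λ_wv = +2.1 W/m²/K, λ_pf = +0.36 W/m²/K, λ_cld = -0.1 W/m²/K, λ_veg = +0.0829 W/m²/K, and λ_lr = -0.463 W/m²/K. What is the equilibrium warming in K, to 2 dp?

Net feedback parameter λ = (−3.3) + (+2.1) + (+0.36) + (-0.1) + (+0.0829) + (-0.463) = -1.3201 W/m²/K.
ΔT = −F/λ = −9.57/(-1.3201) = 7.25 K.

7.25 K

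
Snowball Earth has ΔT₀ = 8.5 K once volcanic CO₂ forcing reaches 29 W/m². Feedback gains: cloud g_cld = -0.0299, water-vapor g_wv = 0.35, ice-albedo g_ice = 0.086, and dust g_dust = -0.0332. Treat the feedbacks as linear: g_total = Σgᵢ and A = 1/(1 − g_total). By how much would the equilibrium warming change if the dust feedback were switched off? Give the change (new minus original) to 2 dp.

0.76 K

Original: g = 0.3729, ΔT = 8.5/(1−0.3729) = 13.5545 K.
Without dust: g' = 0.4061, ΔT' = 8.5/(1−0.4061) = 14.3122 K.
Change = 14.3122 − 13.5545 = 0.76 K.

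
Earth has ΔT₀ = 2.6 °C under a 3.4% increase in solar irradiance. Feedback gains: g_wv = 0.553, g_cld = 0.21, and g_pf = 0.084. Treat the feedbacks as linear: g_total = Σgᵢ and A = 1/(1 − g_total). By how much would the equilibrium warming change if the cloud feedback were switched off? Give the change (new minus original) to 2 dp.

Original: g = 0.847, ΔT = 2.6/(1−0.847) = 16.9935 °C.
Without cloud: g' = 0.637, ΔT' = 2.6/(1−0.637) = 7.1625 °C.
Change = 7.1625 − 16.9935 = -9.83 °C.

-9.83 °C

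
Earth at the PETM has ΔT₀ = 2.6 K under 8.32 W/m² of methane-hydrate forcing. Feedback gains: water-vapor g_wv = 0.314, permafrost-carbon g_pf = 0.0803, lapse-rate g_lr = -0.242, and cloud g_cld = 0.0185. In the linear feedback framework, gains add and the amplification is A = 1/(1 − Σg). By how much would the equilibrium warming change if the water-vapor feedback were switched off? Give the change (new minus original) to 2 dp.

Original: g = 0.1708, ΔT = 2.6/(1−0.1708) = 3.1356 K.
Without water-vapor: g' = -0.1432, ΔT' = 2.6/(1+0.1432) = 2.2743 K.
Change = 2.2743 − 3.1356 = -0.86 K.

-0.86 K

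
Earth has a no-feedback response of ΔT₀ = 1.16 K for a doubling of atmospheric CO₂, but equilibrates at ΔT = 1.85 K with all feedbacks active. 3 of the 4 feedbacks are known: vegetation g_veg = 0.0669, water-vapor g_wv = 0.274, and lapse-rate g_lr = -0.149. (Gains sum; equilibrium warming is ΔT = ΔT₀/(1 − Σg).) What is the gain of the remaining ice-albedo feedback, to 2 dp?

0.18

Amplification A = ΔT/ΔT₀ = 1.85/1.16 = 1.595.
Total gain g = 1 − 1/A = 1 − 1/1.595 = 0.373.
Known gains sum to 0.0669 + 0.274 − 0.149 = 0.1919.
g_ice = 0.373 − 0.1919 = 0.18.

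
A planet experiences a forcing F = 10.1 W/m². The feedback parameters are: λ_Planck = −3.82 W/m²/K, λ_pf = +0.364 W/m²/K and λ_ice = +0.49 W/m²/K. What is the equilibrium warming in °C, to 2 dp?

3.41 °C

Net feedback parameter λ = (−3.82) + (+0.364) + (+0.49) = -2.966 W/m²/K.
ΔT = −F/λ = −10.1/(-2.966) = 3.41 °C.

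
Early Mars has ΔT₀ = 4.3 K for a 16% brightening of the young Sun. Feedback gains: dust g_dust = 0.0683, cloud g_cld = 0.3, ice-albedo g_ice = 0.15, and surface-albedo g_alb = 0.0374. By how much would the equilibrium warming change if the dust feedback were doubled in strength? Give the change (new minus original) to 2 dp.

Original: g = 0.5557, ΔT = 4.3/(1−0.5557) = 9.6781 K.
With doubled dust: g' = 0.624, ΔT' = 4.3/(1−0.624) = 11.4362 K.
Change = 11.4362 − 9.6781 = 1.76 K.

1.76 K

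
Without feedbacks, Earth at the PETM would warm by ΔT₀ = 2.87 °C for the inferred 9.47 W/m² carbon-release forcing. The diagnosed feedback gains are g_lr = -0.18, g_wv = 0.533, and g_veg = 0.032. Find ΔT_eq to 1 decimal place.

4.7 °C

Total gain g = -0.18 + 0.533 + 0.032 = 0.385.
Amplification A = 1/(1 − 0.385) = 1.626.
ΔT = 2.87 × 1.626 = 4.7 °C.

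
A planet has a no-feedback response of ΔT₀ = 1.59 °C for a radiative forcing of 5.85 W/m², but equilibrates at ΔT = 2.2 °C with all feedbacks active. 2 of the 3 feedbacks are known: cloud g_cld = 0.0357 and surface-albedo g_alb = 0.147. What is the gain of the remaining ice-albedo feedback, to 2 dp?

Amplification A = ΔT/ΔT₀ = 2.2/1.59 = 1.384.
Total gain g = 1 − 1/A = 1 − 1/1.384 = 0.2775.
Known gains sum to 0.0357 + 0.147 = 0.1827.
g_ice = 0.2775 − 0.1827 = 0.09.

0.09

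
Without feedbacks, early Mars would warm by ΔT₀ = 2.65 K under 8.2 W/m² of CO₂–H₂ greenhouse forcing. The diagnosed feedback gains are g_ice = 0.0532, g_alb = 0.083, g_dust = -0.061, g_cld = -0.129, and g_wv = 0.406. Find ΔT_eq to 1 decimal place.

Total gain g = 0.0532 + 0.083 − 0.061 − 0.129 + 0.406 = 0.3522.
Amplification A = 1/(1 − 0.3522) = 1.544.
ΔT = 2.65 × 1.544 = 4.1 K.

4.1 K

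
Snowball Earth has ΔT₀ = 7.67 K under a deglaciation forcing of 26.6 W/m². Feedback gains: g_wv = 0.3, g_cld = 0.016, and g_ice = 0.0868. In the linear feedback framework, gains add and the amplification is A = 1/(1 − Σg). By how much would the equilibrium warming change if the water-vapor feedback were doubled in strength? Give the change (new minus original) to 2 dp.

12.96 K

Original: g = 0.4028, ΔT = 7.67/(1−0.4028) = 12.8433 K.
With doubled water-vapor: g' = 0.7028, ΔT' = 7.67/(1−0.7028) = 25.8075 K.
Change = 25.8075 − 12.8433 = 12.96 K.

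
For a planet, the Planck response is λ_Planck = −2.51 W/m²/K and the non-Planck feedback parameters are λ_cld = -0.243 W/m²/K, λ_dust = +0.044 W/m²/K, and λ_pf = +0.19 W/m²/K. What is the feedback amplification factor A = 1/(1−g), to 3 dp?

0.996

Convert to gains: g_cld = -0.243/2.51 = -0.09681; g_dust = 0.044/2.51 = 0.01753; g_pf = 0.19/2.51 = 0.0757.
Total gain g = -0.00358.
A = 1/(1 + 0.00358) = 0.996.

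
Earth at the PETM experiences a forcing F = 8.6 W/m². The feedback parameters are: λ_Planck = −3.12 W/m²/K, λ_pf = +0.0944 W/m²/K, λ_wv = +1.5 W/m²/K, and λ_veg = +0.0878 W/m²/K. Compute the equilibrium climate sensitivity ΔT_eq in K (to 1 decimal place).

Net feedback parameter λ = (−3.12) + (+0.0944) + (+1.5) + (+0.0878) = -1.4378 W/m²/K.
ΔT = −F/λ = −8.6/(-1.4378) = 6.0 K.

6.0 K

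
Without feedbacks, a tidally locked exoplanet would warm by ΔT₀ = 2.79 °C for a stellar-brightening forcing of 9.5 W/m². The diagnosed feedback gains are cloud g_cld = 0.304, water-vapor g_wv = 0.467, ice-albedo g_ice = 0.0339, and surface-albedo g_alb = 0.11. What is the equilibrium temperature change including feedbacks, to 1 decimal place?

Total gain g = 0.304 + 0.467 + 0.0339 + 0.11 = 0.9149.
Amplification A = 1/(1 − 0.9149) = 11.75.
ΔT = 2.79 × 11.75 = 32.8 °C.

32.8 °C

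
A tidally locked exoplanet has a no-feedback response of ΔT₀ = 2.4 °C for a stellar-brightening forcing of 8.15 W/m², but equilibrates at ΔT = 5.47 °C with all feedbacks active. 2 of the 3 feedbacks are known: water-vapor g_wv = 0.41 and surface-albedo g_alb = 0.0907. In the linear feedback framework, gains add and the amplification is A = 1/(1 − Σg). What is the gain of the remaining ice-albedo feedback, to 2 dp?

Amplification A = ΔT/ΔT₀ = 5.47/2.4 = 2.279.
Total gain g = 1 − 1/A = 1 − 1/2.279 = 0.5612.
Known gains sum to 0.41 + 0.0907 = 0.5007.
g_ice = 0.5612 − 0.5007 = 0.06.

0.06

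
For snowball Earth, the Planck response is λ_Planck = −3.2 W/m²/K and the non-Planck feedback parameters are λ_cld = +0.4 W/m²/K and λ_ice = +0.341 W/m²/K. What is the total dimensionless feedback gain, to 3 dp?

0.232

Convert to gains: g_cld = 0.4/3.2 = 0.125; g_ice = 0.341/3.2 = 0.1066.
Total gain g = 0.2316.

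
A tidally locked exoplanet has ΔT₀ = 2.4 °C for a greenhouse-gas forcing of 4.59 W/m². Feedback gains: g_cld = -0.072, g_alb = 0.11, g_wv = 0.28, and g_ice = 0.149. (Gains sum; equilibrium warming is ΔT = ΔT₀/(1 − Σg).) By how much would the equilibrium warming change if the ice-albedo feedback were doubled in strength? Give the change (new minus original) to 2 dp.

1.75 °C

Original: g = 0.467, ΔT = 2.4/(1−0.467) = 4.5028 °C.
With doubled ice-albedo: g' = 0.616, ΔT' = 2.4/(1−0.616) = 6.2500 °C.
Change = 6.2500 − 4.5028 = 1.75 °C.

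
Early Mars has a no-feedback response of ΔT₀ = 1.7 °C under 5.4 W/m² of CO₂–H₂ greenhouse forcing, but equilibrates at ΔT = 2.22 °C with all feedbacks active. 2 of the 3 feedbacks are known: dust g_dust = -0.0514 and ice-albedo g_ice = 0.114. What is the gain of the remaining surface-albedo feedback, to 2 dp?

Amplification A = ΔT/ΔT₀ = 2.22/1.7 = 1.306.
Total gain g = 1 − 1/A = 1 − 1/1.306 = 0.2343.
Known gains sum to -0.0514 + 0.114 = 0.0626.
g_alb = 0.2343 − 0.0626 = 0.17.

0.17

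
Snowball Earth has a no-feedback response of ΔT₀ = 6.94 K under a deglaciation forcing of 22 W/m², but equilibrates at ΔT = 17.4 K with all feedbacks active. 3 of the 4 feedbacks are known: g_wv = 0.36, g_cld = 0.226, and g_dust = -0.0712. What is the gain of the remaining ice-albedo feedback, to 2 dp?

0.09

Amplification A = ΔT/ΔT₀ = 17.4/6.94 = 2.507.
Total gain g = 1 − 1/A = 1 − 1/2.507 = 0.6011.
Known gains sum to 0.36 + 0.226 − 0.0712 = 0.5148.
g_ice = 0.6011 − 0.5148 = 0.09.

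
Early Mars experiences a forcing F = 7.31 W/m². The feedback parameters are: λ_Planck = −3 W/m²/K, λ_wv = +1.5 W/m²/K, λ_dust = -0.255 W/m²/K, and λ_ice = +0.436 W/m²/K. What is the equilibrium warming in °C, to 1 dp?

Net feedback parameter λ = (−3) + (+1.5) + (-0.255) + (+0.436) = -1.319 W/m²/K.
ΔT = −F/λ = −7.31/(-1.319) = 5.5 °C.

5.5 °C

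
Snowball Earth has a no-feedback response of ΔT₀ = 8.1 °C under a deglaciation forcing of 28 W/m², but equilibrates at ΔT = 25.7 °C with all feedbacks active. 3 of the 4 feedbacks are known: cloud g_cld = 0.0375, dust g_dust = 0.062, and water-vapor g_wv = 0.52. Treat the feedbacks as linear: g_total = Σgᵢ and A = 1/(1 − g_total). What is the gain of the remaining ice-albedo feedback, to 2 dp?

Amplification A = ΔT/ΔT₀ = 25.7/8.1 = 3.173.
Total gain g = 1 − 1/A = 1 − 1/3.173 = 0.6848.
Known gains sum to 0.0375 + 0.062 + 0.52 = 0.6195.
g_ice = 0.6848 − 0.6195 = 0.07.

0.07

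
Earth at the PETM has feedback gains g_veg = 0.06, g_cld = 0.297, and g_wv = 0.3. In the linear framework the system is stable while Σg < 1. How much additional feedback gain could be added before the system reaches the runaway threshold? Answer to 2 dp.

Current total gain = 0.06 + 0.297 + 0.3 = 0.657.
Margin to runaway = 1 − 0.657 = 0.34.

0.34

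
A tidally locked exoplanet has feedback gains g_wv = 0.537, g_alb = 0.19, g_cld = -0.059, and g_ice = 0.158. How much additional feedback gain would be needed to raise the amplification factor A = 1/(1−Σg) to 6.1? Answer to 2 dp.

0.01

Current total gain = 0.826.
Target gain for A = 6.1: g* = 1 − 1/6.1 = 0.8361.
Additional gain needed = 0.8361 − 0.826 = 0.01.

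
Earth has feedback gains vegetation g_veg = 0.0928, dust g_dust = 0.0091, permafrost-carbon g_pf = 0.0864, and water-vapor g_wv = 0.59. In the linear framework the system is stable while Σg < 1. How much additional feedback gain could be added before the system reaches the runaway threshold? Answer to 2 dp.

Current total gain = 0.0928 + 0.0091 + 0.0864 + 0.59 = 0.7783.
Margin to runaway = 1 − 0.7783 = 0.22.

0.22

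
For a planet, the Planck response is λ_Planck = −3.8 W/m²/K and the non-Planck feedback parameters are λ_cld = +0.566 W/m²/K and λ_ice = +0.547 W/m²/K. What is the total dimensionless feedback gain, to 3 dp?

Convert to gains: g_cld = 0.566/3.8 = 0.1489; g_ice = 0.547/3.8 = 0.1439.
Total gain g = 0.2928.

0.293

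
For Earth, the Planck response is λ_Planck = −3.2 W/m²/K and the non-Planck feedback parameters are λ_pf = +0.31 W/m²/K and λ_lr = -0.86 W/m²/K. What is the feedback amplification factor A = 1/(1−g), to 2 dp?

0.85

Convert to gains: g_pf = 0.31/3.2 = 0.09687; g_lr = -0.86/3.2 = -0.2687.
Total gain g = -0.17183.
A = 1/(1 + 0.17183) = 0.85.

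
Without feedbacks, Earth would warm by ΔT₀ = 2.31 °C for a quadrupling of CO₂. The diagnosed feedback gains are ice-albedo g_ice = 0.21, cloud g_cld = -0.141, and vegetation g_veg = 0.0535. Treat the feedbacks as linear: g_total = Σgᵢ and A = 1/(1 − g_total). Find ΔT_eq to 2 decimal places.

2.63 °C

Total gain g = 0.21 − 0.141 + 0.0535 = 0.1225.
Amplification A = 1/(1 − 0.1225) = 1.14.
ΔT = 2.31 × 1.14 = 2.63 °C.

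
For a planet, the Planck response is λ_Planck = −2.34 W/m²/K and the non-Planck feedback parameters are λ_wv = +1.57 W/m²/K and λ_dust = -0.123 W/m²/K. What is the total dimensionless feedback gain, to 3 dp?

0.618

Convert to gains: g_wv = 1.57/2.34 = 0.6709; g_dust = -0.123/2.34 = -0.05256.
Total gain g = 0.61834.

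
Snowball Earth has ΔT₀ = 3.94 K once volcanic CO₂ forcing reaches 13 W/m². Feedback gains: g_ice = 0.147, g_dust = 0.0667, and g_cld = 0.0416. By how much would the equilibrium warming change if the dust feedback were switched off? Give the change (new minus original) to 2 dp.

-0.43 K

Original: g = 0.2553, ΔT = 3.94/(1−0.2553) = 5.2907 K.
Without dust: g' = 0.1886, ΔT' = 3.94/(1−0.1886) = 4.8558 K.
Change = 4.8558 − 5.2907 = -0.43 K.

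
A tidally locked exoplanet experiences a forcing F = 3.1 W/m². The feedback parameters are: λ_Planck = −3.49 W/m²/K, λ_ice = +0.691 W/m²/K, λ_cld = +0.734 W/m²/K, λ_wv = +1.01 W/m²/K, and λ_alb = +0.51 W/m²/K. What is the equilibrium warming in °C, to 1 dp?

Net feedback parameter λ = (−3.49) + (+0.691) + (+0.734) + (+1.01) + (+0.51) = -0.545 W/m²/K.
ΔT = −F/λ = −3.1/(-0.545) = 5.7 °C.

5.7 °C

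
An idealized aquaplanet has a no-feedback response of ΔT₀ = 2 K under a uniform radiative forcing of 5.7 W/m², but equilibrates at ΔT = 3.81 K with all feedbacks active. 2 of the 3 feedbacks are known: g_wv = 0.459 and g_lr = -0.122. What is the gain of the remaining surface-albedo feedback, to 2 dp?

Amplification A = ΔT/ΔT₀ = 3.81/2 = 1.905.
Total gain g = 1 − 1/A = 1 − 1/1.905 = 0.4751.
Known gains sum to 0.459 − 0.122 = 0.337.
g_alb = 0.4751 − 0.337 = 0.14.

0.14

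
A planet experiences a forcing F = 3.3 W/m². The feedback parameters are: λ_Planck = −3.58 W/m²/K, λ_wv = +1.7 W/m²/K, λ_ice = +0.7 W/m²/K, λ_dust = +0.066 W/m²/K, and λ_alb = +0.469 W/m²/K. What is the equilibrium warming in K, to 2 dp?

Net feedback parameter λ = (−3.58) + (+1.7) + (+0.7) + (+0.066) + (+0.469) = -0.645 W/m²/K.
ΔT = −F/λ = −3.3/(-0.645) = 5.12 K.

5.12 K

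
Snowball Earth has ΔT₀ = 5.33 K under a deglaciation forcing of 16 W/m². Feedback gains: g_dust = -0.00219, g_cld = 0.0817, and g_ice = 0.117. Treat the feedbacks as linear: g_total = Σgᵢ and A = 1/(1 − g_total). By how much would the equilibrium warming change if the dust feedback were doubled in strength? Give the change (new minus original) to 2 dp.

Original: g = 0.19651, ΔT = 5.33/(1−0.19651) = 6.6336 K.
With doubled dust: g' = 0.19432, ΔT' = 5.33/(1−0.19432) = 6.6155 K.
Change = 6.6155 − 6.6336 = -0.02 K.

-0.02 K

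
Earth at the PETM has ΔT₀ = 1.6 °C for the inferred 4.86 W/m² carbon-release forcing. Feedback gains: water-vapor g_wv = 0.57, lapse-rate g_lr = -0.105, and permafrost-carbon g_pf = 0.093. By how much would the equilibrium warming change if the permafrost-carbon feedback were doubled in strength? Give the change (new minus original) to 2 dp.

Original: g = 0.558, ΔT = 1.6/(1−0.558) = 3.6199 °C.
With doubled permafrost-carbon: g' = 0.651, ΔT' = 1.6/(1−0.651) = 4.5845 °C.
Change = 4.5845 − 3.6199 = 0.96 °C.

0.96 °C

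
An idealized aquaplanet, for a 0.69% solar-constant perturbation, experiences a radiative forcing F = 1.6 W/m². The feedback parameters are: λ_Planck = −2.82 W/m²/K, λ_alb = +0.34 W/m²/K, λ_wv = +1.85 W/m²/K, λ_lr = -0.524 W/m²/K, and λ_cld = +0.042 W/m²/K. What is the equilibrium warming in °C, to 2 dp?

Net feedback parameter λ = (−2.82) + (+0.34) + (+1.85) + (-0.524) + (+0.042) = -1.112 W/m²/K.
ΔT = −F/λ = −1.6/(-1.112) = 1.44 °C.

1.44 °C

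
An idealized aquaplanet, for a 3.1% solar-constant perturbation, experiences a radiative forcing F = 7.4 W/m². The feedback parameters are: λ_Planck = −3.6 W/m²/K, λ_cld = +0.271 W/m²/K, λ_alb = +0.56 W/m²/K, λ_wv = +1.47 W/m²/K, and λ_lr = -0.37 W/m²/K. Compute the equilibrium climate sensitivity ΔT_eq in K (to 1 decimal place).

4.4 K

Net feedback parameter λ = (−3.6) + (+0.271) + (+0.56) + (+1.47) + (-0.37) = -1.669 W/m²/K.
ΔT = −F/λ = −7.4/(-1.669) = 4.4 K.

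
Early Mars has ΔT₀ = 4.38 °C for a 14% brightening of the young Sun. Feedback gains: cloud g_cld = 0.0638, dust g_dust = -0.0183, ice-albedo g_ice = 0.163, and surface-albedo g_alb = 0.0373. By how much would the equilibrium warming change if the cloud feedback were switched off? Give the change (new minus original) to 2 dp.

Original: g = 0.2458, ΔT = 4.38/(1−0.2458) = 5.8075 °C.
Without cloud: g' = 0.182, ΔT' = 4.38/(1−0.182) = 5.3545 °C.
Change = 5.3545 − 5.8075 = -0.45 °C.

-0.45 °C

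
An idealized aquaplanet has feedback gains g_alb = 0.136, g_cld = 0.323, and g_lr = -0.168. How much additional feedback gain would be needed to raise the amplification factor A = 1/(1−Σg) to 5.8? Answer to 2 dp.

Current total gain = 0.291.
Target gain for A = 5.8: g* = 1 − 1/5.8 = 0.8276.
Additional gain needed = 0.8276 − 0.291 = 0.54.

0.54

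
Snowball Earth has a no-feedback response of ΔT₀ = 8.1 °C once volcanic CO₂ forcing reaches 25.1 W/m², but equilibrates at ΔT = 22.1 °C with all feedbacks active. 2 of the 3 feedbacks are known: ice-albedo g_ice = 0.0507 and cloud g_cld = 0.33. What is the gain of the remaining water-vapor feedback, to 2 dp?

0.25

Amplification A = ΔT/ΔT₀ = 22.1/8.1 = 2.728.
Total gain g = 1 − 1/A = 1 − 1/2.728 = 0.6334.
Known gains sum to 0.0507 + 0.33 = 0.3807.
g_wv = 0.6334 − 0.3807 = 0.25.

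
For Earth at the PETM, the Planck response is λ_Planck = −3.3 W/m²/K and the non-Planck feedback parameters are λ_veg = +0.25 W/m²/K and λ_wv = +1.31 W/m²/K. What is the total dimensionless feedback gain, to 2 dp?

0.47

Convert to gains: g_veg = 0.25/3.3 = 0.07576; g_wv = 1.31/3.3 = 0.397.
Total gain g = 0.47276.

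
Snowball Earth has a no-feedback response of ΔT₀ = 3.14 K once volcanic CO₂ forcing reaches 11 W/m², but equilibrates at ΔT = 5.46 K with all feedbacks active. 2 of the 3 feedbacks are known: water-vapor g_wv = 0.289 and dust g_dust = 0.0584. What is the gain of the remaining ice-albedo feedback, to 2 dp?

Amplification A = ΔT/ΔT₀ = 5.46/3.14 = 1.739.
Total gain g = 1 − 1/A = 1 − 1/1.739 = 0.425.
Known gains sum to 0.289 + 0.0584 = 0.3474.
g_ice = 0.425 − 0.3474 = 0.08.

0.08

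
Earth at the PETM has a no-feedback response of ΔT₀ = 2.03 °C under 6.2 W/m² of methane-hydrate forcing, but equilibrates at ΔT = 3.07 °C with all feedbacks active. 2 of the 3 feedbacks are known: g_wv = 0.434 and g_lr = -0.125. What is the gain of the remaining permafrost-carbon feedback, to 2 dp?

0.03

Amplification A = ΔT/ΔT₀ = 3.07/2.03 = 1.512.
Total gain g = 1 − 1/A = 1 − 1/1.512 = 0.3386.
Known gains sum to 0.434 − 0.125 = 0.309.
g_pf = 0.3386 − 0.309 = 0.03.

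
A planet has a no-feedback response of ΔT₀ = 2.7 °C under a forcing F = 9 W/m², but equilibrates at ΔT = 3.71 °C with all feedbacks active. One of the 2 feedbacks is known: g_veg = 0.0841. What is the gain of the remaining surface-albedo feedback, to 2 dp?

0.19

Amplification A = ΔT/ΔT₀ = 3.71/2.7 = 1.374.
Total gain g = 1 − 1/A = 1 − 1/1.374 = 0.2722.
The known gain is 0.0841.
g_alb = 0.2722 − 0.0841 = 0.19.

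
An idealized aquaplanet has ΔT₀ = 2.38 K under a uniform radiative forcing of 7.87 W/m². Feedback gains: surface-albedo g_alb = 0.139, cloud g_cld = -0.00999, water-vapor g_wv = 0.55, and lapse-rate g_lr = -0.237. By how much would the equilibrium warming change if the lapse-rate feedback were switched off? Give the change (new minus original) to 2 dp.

Original: g = 0.44201, ΔT = 2.38/(1−0.44201) = 4.2653 K.
Without lapse-rate: g' = 0.67901, ΔT' = 2.38/(1−0.67901) = 7.4146 K.
Change = 7.4146 − 4.2653 = 3.15 K.

3.15 K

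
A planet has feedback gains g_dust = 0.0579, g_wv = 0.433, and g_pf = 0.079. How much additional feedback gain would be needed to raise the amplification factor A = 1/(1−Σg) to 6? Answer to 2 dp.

0.26

Current total gain = 0.5699.
Target gain for A = 6: g* = 1 − 1/6 = 0.8333.
Additional gain needed = 0.8333 − 0.5699 = 0.26.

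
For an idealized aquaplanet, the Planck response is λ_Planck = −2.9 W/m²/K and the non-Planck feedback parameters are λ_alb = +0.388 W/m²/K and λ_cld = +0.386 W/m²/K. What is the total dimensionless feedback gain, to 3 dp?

Convert to gains: g_alb = 0.388/2.9 = 0.1338; g_cld = 0.386/2.9 = 0.1331.
Total gain g = 0.2669.

0.267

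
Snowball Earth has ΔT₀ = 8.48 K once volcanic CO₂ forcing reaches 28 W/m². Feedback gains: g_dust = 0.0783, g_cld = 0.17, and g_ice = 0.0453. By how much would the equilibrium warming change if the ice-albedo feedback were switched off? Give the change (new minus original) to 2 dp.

Original: g = 0.2936, ΔT = 8.48/(1−0.2936) = 12.0045 K.
Without ice-albedo: g' = 0.2483, ΔT' = 8.48/(1−0.2483) = 11.2811 K.
Change = 11.2811 − 12.0045 = -0.72 K.

-0.72 K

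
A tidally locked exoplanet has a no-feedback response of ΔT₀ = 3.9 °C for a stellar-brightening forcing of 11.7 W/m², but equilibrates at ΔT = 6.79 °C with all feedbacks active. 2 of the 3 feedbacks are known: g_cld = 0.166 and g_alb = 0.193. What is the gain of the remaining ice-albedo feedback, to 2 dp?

0.07

Amplification A = ΔT/ΔT₀ = 6.79/3.9 = 1.741.
Total gain g = 1 − 1/A = 1 − 1/1.741 = 0.4256.
Known gains sum to 0.166 + 0.193 = 0.359.
g_ice = 0.4256 − 0.359 = 0.07.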